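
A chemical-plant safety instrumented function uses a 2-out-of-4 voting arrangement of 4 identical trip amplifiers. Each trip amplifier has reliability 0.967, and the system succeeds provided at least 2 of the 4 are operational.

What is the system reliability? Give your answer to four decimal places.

0.9999

R = Σ_{i=2}^{4} C(4,i) p^i (1−p)^{4−i} with p = 0.967
C(4,2)·0.967^2·0.033^2 = 0.006110
C(4,3)·0.967^3·0.033^1 = 0.119359
C(4,4)·0.967^4·0.033^0 = 0.874391
Sum = 0.9999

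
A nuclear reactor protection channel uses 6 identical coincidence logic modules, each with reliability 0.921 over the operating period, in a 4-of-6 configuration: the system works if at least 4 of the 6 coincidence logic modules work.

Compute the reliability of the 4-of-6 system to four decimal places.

R = Σ_{i=4}^{6} C(6,i) p^i (1−p)^{6−i} with p = 0.921
C(6,4)·0.921^4·0.079^2 = 0.067357
C(6,5)·0.921^5·0.079^1 = 0.314106
C(6,6)·0.921^6·0.079^0 = 0.610320
Sum = 0.9918

0.9918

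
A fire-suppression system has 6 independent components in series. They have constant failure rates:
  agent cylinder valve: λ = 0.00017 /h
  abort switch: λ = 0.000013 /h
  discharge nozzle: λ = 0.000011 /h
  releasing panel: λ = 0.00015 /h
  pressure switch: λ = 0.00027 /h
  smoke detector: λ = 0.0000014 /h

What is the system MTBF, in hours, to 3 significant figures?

1620

Series of exponential components: λ_sys = Σ λ_i
λ_sys = 0.00017 + 0.000013 + 0.000011 + 0.00015 + 0.00027 + 0.0000014 = 6.1540e-04 /h
MTBF = 1 / λ_sys = 1620 h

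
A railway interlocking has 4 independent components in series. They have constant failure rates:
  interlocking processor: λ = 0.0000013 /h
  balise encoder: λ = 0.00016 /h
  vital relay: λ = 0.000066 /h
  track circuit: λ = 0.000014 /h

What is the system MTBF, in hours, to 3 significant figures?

Series of exponential components: λ_sys = Σ λ_i
λ_sys = 0.0000013 + 0.00016 + 0.000066 + 0.000014 = 2.4130e-04 /h
MTBF = 1 / λ_sys = 4140 h

4140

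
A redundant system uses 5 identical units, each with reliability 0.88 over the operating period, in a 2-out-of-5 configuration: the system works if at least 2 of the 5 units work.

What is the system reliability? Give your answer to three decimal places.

R = Σ_{i=2}^{5} C(5,i) p^i (1−p)^{5−i} with p = 0.88
C(5,2)·0.88^2·0.12^3 = 0.01338
C(5,3)·0.88^3·0.12^2 = 0.09813
C(5,4)·0.88^4·0.12^1 = 0.35982
C(5,5)·0.88^5·0.12^0 = 0.52773
Sum = 0.999

0.999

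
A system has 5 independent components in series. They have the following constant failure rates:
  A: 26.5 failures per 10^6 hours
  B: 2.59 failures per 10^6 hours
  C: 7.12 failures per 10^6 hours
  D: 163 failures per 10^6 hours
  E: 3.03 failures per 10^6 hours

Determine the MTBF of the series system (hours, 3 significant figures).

Series of exponential components: λ_sys = Σ λ_i
λ_sys = 0.0000265 + 0.00000259 + 0.00000712 + 0.000163 + 0.00000303 = 2.0224e-04 /h
MTBF = 1 / λ_sys = 4940 h

4940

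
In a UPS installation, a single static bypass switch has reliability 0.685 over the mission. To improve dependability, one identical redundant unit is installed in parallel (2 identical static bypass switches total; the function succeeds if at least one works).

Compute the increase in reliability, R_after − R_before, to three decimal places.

R_before = 0.685
R_after = 1 − (1 − 0.685)^2 = 0.901
ΔR = 0.901 − 0.685 = 0.216

0.216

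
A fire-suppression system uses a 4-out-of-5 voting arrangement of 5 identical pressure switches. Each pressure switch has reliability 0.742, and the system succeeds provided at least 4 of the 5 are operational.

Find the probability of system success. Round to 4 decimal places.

0.6159

R = Σ_{i=4}^{5} C(5,i) p^i (1−p)^{5−i} with p = 0.742
C(5,4)·0.742^4·0.258^1 = 0.391026
C(5,5)·0.742^5·0.258^0 = 0.224916
Sum = 0.6159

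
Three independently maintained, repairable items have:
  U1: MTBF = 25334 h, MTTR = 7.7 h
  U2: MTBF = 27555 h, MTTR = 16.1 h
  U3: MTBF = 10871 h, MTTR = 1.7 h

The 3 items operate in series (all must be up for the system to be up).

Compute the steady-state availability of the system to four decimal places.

A(U1) = MTBF/(MTBF+MTTR) = 25334/(25334+7.7) = 0.999696
A(U2) = MTBF/(MTBF+MTTR) = 27555/(27555+16.1) = 0.999416
A(U3) = MTBF/(MTBF+MTTR) = 10871/(10871+1.7) = 0.999844
Series availability: 0.999696 × 0.999416 × 0.999844 = 0.9990

0.9990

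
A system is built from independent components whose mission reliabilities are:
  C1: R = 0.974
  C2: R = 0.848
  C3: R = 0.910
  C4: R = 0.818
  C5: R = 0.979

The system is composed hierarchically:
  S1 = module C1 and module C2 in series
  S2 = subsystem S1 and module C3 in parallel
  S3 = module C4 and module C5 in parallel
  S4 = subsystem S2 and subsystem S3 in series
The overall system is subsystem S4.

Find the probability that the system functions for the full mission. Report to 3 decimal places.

0.981

Series (C1 and C2): 0.97400 × 0.84800 = 0.82595
Parallel ([0.82595] and C3): 1 − (1 − 0.82595)(1 − 0.91000) = 0.98434
Parallel (C4 and C5): 1 − (1 − 0.81800)(1 − 0.97900) = 0.99618
Series ([0.98434] and [0.99618]): 0.98434 × 0.99618 = 0.981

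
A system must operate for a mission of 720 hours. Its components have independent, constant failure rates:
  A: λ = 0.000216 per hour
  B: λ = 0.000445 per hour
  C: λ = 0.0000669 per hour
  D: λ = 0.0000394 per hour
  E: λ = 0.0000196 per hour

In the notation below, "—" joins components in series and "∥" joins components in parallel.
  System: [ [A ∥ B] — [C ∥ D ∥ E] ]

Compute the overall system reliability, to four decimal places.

0.9605

R(A) = exp(−0.000216 × 720) = 0.855970
R(B) = exp(−0.000445 × 720) = 0.725859
R(C) = exp(−0.0000669 × 720) = 0.952974
R(D) = exp(−0.0000394 × 720) = 0.972031
R(E) = exp(−0.0000196 × 720) = 0.985987
Parallel (A and B): 1 − (1 − 0.855970)(1 − 0.725859) = 0.960515
Parallel (C, D, and E): 1 − (1 − 0.952974)(1 − 0.972031)(1 − 0.985987) = 0.999982
Series ([0.960515] and [0.999982]): 0.960515 × 0.999982 = 0.9605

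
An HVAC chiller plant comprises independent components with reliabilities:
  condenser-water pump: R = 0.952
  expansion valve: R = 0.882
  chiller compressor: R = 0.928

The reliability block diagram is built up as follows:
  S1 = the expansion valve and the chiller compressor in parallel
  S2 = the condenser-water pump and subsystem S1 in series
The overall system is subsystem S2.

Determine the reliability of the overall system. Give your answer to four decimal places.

0.9439

Parallel (expansion valve and chiller compressor): 1 − (1 − 0.882000)(1 − 0.928000) = 0.991504
Series (condenser-water pump and [0.991504]): 0.952000 × 0.991504 = 0.9439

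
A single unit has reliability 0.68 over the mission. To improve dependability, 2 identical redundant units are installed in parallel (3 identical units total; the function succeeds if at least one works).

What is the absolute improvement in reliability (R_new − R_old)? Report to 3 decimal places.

R_before = 0.68
R_after = 1 − (1 − 0.68)^3 = 0.967
ΔR = 0.967 − 0.68 = 0.287

0.287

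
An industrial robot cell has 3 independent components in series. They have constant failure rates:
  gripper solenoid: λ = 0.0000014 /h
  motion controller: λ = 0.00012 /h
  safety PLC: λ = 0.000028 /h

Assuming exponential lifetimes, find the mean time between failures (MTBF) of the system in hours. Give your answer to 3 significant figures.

Series of exponential components: λ_sys = Σ λ_i
λ_sys = 0.0000014 + 0.00012 + 0.000028 = 1.4940e-04 /h
MTBF = 1 / λ_sys = 6690 h

6690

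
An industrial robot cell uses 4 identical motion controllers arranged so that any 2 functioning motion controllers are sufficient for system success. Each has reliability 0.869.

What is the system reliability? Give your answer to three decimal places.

0.992

R = Σ_{i=2}^{4} C(4,i) p^i (1−p)^{4−i} with p = 0.869
C(4,2)·0.869^2·0.131^2 = 0.07776
C(4,3)·0.869^3·0.131^1 = 0.34387
C(4,4)·0.869^4·0.131^0 = 0.57027
Sum = 0.992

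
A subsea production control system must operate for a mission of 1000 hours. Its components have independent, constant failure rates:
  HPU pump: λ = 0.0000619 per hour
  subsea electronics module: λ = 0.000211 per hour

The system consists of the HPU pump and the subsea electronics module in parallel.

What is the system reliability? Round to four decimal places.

R(HPU pump) = exp(−0.0000619 × 1000) = 0.939977
R(subsea electronics module) = exp(−0.000211 × 1000) = 0.809774
Parallel (HPU pump and subsea electronics module): 1 − (1 − 0.939977)(1 − 0.809774) = 0.9886

0.9886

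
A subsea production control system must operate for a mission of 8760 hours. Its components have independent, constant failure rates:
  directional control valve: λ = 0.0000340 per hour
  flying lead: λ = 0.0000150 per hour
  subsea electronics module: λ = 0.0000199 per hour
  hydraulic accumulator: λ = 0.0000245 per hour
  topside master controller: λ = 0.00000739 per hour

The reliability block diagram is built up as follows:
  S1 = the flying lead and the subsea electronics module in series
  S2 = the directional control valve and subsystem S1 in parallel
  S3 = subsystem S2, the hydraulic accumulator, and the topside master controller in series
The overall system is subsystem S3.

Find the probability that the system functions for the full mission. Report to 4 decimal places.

R(directional control valve) = exp(−0.0000340 × 8760) = 0.742420
R(flying lead) = exp(−0.0000150 × 8760) = 0.876867
R(subsea electronics module) = exp(−0.0000199 × 8760) = 0.840025
R(hydraulic accumulator) = exp(−0.0000245 × 8760) = 0.806848
R(topside master controller) = exp(−0.00000739 × 8760) = 0.937315
Series (flying lead and subsea electronics module): 0.876867 × 0.840025 = 0.736590
Parallel (directional control valve and [0.736590]): 1 − (1 − 0.742420)(1 − 0.736590) = 0.932151
Series ([0.932151], hydraulic accumulator, and topside master controller): 0.932151 × 0.806848 × 0.937315 = 0.7050

0.7050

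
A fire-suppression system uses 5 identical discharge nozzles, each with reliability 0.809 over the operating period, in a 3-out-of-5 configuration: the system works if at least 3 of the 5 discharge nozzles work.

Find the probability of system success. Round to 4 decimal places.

0.9488

R = Σ_{i=3}^{5} C(5,i) p^i (1−p)^{5−i} with p = 0.809
C(5,3)·0.809^3·0.191^2 = 0.193158
C(5,4)·0.809^4·0.191^1 = 0.409070
C(5,5)·0.809^5·0.191^0 = 0.346531
Sum = 0.9488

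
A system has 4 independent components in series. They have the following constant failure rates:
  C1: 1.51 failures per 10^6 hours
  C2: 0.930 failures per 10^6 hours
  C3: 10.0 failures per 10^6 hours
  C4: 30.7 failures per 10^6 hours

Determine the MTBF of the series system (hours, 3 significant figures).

Series of exponential components: λ_sys = Σ λ_i
λ_sys = 0.00000151 + 0.000000930 + 0.0000100 + 0.0000307 = 4.3140e-05 /h
MTBF = 1 / λ_sys = 23200 h

23200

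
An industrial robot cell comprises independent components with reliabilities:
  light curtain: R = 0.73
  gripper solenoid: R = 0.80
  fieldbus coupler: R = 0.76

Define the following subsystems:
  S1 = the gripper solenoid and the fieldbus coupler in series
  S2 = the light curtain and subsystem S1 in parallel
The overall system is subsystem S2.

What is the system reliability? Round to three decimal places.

0.894

Series (gripper solenoid and fieldbus coupler): 0.80000 × 0.76000 = 0.60800
Parallel (light curtain and [0.60800]): 1 − (1 − 0.73000)(1 − 0.60800) = 0.894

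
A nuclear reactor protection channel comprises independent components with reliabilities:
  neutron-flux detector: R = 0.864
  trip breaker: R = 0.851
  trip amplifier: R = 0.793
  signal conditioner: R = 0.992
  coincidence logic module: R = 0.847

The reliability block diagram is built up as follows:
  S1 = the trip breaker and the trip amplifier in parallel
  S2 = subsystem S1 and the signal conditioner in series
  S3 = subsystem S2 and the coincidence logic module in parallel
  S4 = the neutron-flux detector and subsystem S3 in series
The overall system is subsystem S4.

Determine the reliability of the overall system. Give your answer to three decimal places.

0.859

Parallel (trip breaker and trip amplifier): 1 − (1 − 0.85100)(1 − 0.79300) = 0.96916
Series ([0.96916] and signal conditioner): 0.96916 × 0.99200 = 0.96141
Parallel ([0.96141] and coincidence logic module): 1 − (1 − 0.96141)(1 − 0.84700) = 0.99410
Series (neutron-flux detector and [0.99410]): 0.86400 × 0.99410 = 0.859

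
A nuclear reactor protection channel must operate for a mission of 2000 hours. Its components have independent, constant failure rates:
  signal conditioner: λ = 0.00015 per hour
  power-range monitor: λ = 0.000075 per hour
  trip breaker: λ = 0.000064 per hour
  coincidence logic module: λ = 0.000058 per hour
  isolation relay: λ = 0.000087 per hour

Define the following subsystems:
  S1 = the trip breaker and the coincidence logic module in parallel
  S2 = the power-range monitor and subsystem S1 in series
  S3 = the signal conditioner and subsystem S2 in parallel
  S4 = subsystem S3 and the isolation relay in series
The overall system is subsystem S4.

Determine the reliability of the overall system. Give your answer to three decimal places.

0.807

R(signal conditioner) = exp(−0.00015 × 2000) = 0.74082
R(power-range monitor) = exp(−0.000075 × 2000) = 0.86071
R(trip breaker) = exp(−0.000064 × 2000) = 0.87985
R(coincidence logic module) = exp(−0.000058 × 2000) = 0.89048
R(isolation relay) = exp(−0.000087 × 2000) = 0.84030
Parallel (trip breaker and coincidence logic module): 1 − (1 − 0.87985)(1 − 0.89048) = 0.98684
Series (power-range monitor and [0.98684]): 0.86071 × 0.98684 = 0.84938
Parallel (signal conditioner and [0.84938]): 1 − (1 − 0.74082)(1 − 0.84938) = 0.96096
Series ([0.96096] and isolation relay): 0.96096 × 0.84030 = 0.807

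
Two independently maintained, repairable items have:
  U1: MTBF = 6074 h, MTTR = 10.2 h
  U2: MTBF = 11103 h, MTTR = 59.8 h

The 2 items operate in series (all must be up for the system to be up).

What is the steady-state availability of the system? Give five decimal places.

0.99298

A(U1) = MTBF/(MTBF+MTTR) = 6074/(6074+10.2) = 0.998324
A(U2) = MTBF/(MTBF+MTTR) = 11103/(11103+59.8) = 0.994643
Series availability: 0.998324 × 0.994643 = 0.99298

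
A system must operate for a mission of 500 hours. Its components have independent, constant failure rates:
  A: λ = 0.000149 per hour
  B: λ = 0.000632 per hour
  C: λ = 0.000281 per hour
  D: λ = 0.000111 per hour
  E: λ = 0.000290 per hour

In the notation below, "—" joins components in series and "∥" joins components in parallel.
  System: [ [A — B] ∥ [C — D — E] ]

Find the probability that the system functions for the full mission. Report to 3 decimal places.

0.907

R(A) = exp(−0.000149 × 500) = 0.92821
R(B) = exp(−0.000632 × 500) = 0.72906
R(C) = exp(−0.000281 × 500) = 0.86892
R(D) = exp(−0.000111 × 500) = 0.94601
R(E) = exp(−0.000290 × 500) = 0.86502
Series (A and B): 0.92821 × 0.72906 = 0.67672
Series (C, D, and E): 0.86892 × 0.94601 × 0.86502 = 0.71105
Parallel ([0.67672] and [0.71105]): 1 − (1 − 0.67672)(1 − 0.71105) = 0.907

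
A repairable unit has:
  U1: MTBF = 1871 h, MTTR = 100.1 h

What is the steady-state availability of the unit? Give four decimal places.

0.9492

A(U1) = MTBF/(MTBF+MTTR) = 1871/(1871+100.1) = 0.9492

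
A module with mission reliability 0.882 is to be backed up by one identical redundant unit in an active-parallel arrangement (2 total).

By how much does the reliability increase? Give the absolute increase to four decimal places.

R_before = 0.882
R_after = 1 − (1 − 0.882)^2 = 0.9861
ΔR = 0.9861 − 0.882 = 0.1041

0.1041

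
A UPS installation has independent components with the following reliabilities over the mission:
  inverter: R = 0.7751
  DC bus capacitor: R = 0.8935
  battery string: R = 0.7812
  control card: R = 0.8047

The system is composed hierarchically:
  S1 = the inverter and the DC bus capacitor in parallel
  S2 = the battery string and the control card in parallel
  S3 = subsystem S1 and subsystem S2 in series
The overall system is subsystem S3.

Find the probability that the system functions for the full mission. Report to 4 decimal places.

0.9343

Parallel (inverter and DC bus capacitor): 1 − (1 − 0.775100)(1 − 0.893500) = 0.976048
Parallel (battery string and control card): 1 − (1 − 0.781200)(1 − 0.804700) = 0.957268
Series ([0.976048] and [0.957268]): 0.976048 × 0.957268 = 0.9343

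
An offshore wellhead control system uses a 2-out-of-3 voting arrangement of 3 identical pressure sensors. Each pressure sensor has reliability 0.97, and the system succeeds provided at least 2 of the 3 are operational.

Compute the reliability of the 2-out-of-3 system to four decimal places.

0.9974

R = Σ_{i=2}^{3} C(3,i) p^i (1−p)^{3−i} with p = 0.97
C(3,2)·0.97^2·0.03^1 = 0.084681
C(3,3)·0.97^3·0.03^0 = 0.912673
Sum = 0.9974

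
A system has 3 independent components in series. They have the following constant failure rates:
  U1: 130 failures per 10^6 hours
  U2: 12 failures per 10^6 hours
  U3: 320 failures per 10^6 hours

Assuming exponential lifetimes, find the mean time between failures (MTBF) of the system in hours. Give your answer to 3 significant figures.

Series of exponential components: λ_sys = Σ λ_i
λ_sys = 0.00013 + 0.000012 + 0.00032 = 4.6200e-04 /h
MTBF = 1 / λ_sys = 2160 h

2160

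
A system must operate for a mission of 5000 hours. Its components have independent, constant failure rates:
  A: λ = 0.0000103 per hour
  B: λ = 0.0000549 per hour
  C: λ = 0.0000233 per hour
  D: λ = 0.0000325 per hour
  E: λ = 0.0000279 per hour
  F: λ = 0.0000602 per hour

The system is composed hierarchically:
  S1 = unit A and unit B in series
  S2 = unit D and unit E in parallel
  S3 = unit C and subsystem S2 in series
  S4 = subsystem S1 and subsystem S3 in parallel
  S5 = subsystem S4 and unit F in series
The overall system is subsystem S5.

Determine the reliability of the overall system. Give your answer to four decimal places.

R(A) = exp(−0.0000103 × 5000) = 0.949804
R(B) = exp(−0.0000549 × 5000) = 0.759952
R(C) = exp(−0.0000233 × 5000) = 0.890030
R(D) = exp(−0.0000325 × 5000) = 0.850016
R(E) = exp(−0.0000279 × 5000) = 0.869793
R(F) = exp(−0.0000602 × 5000) = 0.740078
Series (A and B): 0.949804 × 0.759952 = 0.721805
Parallel (D and E): 1 − (1 − 0.850016)(1 − 0.869793) = 0.980471
Series (C and [0.980471]): 0.890030 × 0.980471 = 0.872649
Parallel ([0.721805] and [0.872649]): 1 − (1 − 0.721805)(1 − 0.872649) = 0.964572
Series ([0.964572] and F): 0.964572 × 0.740078 = 0.7139

0.7139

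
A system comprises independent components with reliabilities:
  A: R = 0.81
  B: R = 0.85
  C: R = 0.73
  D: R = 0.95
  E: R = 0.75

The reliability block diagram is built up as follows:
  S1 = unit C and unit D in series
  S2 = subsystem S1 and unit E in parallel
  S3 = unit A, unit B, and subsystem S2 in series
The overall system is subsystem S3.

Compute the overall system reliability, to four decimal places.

0.6357

Series (C and D): 0.730000 × 0.950000 = 0.693500
Parallel ([0.693500] and E): 1 − (1 − 0.693500)(1 − 0.750000) = 0.923375
Series (A, B, and [0.923375]): 0.810000 × 0.850000 × 0.923375 = 0.6357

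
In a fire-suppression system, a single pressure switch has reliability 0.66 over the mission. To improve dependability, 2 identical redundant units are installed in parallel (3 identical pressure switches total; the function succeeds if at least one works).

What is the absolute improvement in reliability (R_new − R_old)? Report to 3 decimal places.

R_before = 0.66
R_after = 1 − (1 − 0.66)^3 = 0.961
ΔR = 0.961 − 0.66 = 0.301

0.301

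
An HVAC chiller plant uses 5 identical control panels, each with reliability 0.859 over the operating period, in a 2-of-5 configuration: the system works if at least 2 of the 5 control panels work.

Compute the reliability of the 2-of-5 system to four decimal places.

0.9982

R = Σ_{i=2}^{5} C(5,i) p^i (1−p)^{5−i} with p = 0.859
C(5,2)·0.859^2·0.141^3 = 0.020684
C(5,3)·0.859^3·0.141^2 = 0.126014
C(5,4)·0.859^4·0.141^1 = 0.383850
C(5,5)·0.859^5·0.141^0 = 0.467698
Sum = 0.9982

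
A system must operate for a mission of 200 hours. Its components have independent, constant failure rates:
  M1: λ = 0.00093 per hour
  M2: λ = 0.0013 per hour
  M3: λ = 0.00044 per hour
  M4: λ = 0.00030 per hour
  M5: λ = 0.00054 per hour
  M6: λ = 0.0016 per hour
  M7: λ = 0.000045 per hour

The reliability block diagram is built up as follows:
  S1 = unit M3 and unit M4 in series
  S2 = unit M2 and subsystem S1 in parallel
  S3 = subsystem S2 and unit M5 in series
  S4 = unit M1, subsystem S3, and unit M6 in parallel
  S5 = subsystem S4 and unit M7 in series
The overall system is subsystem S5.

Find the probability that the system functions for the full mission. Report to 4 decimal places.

0.9850

R(M1) = exp(−0.00093 × 200) = 0.830274
R(M2) = exp(−0.0013 × 200) = 0.771052
R(M3) = exp(−0.00044 × 200) = 0.915761
R(M4) = exp(−0.00030 × 200) = 0.941765
R(M5) = exp(−0.00054 × 200) = 0.897628
R(M6) = exp(−0.0016 × 200) = 0.726149
R(M7) = exp(−0.000045 × 200) = 0.991040
Series (M3 and M4): 0.915761 × 0.941765 = 0.862432
Parallel (M2 and [0.862432]): 1 − (1 − 0.771052)(1 − 0.862432) = 0.968504
Series ([0.968504] and M5): 0.968504 × 0.897628 = 0.869356
Parallel (M1, [0.869356], and M6): 1 − (1 − 0.830274)(1 − 0.869356)(1 − 0.726149) = 0.993928
Series ([0.993928] and M7): 0.993928 × 0.991040 = 0.9850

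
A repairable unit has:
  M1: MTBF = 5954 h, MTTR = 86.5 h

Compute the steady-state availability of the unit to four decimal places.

A(M1) = MTBF/(MTBF+MTTR) = 5954/(5954+86.5) = 0.9857

0.9857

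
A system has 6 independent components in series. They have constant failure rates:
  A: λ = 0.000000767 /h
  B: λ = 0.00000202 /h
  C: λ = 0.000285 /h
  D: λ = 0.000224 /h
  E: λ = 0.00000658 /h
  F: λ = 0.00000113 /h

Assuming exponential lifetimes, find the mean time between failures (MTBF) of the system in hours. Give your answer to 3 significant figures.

1920

Series of exponential components: λ_sys = Σ λ_i
λ_sys = 0.000000767 + 0.00000202 + 0.000285 + 0.000224 + 0.00000658 + 0.00000113 = 5.1950e-04 /h
MTBF = 1 / λ_sys = 1920 h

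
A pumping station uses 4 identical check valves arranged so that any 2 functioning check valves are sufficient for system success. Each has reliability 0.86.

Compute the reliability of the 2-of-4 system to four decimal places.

R = Σ_{i=2}^{4} C(4,i) p^i (1−p)^{4−i} with p = 0.86
C(4,2)·0.86^2·0.14^2 = 0.086977
C(4,3)·0.86^3·0.14^1 = 0.356191
C(4,4)·0.86^4·0.14^0 = 0.547008
Sum = 0.9902

0.9902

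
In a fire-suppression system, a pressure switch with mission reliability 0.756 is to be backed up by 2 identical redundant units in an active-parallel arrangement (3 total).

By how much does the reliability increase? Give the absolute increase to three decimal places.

0.229

R_before = 0.756
R_after = 1 − (1 − 0.756)^3 = 0.985
ΔR = 0.985 − 0.756 = 0.229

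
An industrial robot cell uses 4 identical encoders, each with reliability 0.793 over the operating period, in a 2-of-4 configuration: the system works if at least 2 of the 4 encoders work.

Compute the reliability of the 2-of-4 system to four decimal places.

0.9700

R = Σ_{i=2}^{4} C(4,i) p^i (1−p)^{4−i} with p = 0.793
C(4,2)·0.793^2·0.207^2 = 0.161673
C(4,3)·0.793^3·0.207^1 = 0.412905
C(4,4)·0.793^4·0.207^0 = 0.395451
Sum = 0.9700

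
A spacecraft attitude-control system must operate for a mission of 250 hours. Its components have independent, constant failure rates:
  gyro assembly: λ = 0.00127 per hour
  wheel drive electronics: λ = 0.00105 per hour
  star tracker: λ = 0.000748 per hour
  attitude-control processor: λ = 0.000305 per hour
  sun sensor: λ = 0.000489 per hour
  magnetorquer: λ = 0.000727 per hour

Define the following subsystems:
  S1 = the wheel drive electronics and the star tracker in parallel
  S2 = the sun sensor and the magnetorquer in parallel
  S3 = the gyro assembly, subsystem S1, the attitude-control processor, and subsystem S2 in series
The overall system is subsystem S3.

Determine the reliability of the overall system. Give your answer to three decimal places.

0.636

R(gyro assembly) = exp(−0.00127 × 250) = 0.72797
R(wheel drive electronics) = exp(−0.00105 × 250) = 0.76913
R(star tracker) = exp(−0.000748 × 250) = 0.82944
R(attitude-control processor) = exp(−0.000305 × 250) = 0.92658
R(sun sensor) = exp(−0.000489 × 250) = 0.88493
R(magnetorquer) = exp(−0.000727 × 250) = 0.83381
Parallel (wheel drive electronics and star tracker): 1 − (1 − 0.76913)(1 − 0.82944) = 0.96062
Parallel (sun sensor and magnetorquer): 1 − (1 − 0.88493)(1 − 0.83381) = 0.98088
Series (gyro assembly, [0.96062], attitude-control processor, and [0.98088]): 0.72797 × 0.96062 × 0.92658 × 0.98088 = 0.636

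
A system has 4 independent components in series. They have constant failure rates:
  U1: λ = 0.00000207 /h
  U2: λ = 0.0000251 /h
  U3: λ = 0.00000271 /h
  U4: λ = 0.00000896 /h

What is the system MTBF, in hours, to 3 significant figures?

Series of exponential components: λ_sys = Σ λ_i
λ_sys = 0.00000207 + 0.0000251 + 0.00000271 + 0.00000896 = 3.8840e-05 /h
MTBF = 1 / λ_sys = 25700 h

25700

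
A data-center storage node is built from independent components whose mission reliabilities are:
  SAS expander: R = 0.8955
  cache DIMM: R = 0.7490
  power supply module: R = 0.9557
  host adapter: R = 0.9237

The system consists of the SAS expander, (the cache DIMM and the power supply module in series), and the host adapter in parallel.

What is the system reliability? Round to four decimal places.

0.9977

Series (cache DIMM and power supply module): 0.749000 × 0.955700 = 0.715819
Parallel (SAS expander, [0.715819], and host adapter): 1 − (1 − 0.895500)(1 − 0.715819)(1 − 0.923700) = 0.9977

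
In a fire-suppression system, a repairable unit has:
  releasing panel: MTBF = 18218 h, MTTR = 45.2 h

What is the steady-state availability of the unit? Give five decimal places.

A(releasing panel) = MTBF/(MTBF+MTTR) = 18218/(18218+45.2) = 0.99753

0.99753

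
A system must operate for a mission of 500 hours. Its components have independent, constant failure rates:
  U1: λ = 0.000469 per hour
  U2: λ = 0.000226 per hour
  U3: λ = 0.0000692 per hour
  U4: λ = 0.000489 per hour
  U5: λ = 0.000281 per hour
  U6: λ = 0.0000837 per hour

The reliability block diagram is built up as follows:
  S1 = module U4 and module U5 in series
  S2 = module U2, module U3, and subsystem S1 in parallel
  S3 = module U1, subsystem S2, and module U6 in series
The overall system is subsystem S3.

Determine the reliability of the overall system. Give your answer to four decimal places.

0.7577

R(U1) = exp(−0.000469 × 500) = 0.790966
R(U2) = exp(−0.000226 × 500) = 0.893151
R(U3) = exp(−0.0000692 × 500) = 0.965992
R(U4) = exp(−0.000489 × 500) = 0.783096
R(U5) = exp(−0.000281 × 500) = 0.868924
R(U6) = exp(−0.0000837 × 500) = 0.959014
Series (U4 and U5): 0.783096 × 0.868924 = 0.680451
Parallel (U2, U3, and [0.680451]): 1 − (1 − 0.893151)(1 − 0.965992)(1 − 0.680451) = 0.998839
Series (U1, [0.998839], and U6): 0.790966 × 0.998839 × 0.959014 = 0.7577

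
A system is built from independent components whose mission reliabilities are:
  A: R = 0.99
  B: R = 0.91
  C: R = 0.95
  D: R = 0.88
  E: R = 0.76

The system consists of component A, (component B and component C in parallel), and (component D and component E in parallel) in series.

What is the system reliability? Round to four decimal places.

0.9572

Parallel (B and C): 1 − (1 − 0.910000)(1 − 0.950000) = 0.995500
Parallel (D and E): 1 − (1 − 0.880000)(1 − 0.760000) = 0.971200
Series (A, [0.995500], and [0.971200]): 0.990000 × 0.995500 × 0.971200 = 0.9572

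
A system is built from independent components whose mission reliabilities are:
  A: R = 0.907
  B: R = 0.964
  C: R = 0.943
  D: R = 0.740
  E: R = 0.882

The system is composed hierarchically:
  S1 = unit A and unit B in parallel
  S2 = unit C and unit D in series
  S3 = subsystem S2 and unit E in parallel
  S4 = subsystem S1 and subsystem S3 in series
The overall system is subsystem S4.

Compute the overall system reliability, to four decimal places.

0.9611

Parallel (A and B): 1 − (1 − 0.907000)(1 − 0.964000) = 0.996652
Series (C and D): 0.943000 × 0.740000 = 0.697820
Parallel ([0.697820] and E): 1 − (1 − 0.697820)(1 − 0.882000) = 0.964343
Series ([0.996652] and [0.964343]): 0.996652 × 0.964343 = 0.9611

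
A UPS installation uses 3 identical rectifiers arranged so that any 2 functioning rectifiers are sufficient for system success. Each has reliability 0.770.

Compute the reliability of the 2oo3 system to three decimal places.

R = Σ_{i=2}^{3} C(3,i) p^i (1−p)^{3−i} with p = 0.770
C(3,2)·0.770^2·0.230^1 = 0.40910
C(3,3)·0.770^3·0.230^0 = 0.45653
Sum = 0.866

0.866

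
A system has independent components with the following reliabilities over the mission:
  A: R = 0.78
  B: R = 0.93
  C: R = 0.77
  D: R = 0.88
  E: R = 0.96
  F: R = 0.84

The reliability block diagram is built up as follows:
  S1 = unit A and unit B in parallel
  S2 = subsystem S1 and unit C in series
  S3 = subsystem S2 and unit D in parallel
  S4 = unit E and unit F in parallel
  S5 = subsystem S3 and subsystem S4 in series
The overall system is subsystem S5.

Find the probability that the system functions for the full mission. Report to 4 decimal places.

0.9648

Parallel (A and B): 1 − (1 − 0.780000)(1 − 0.930000) = 0.984600
Series ([0.984600] and C): 0.984600 × 0.770000 = 0.758142
Parallel ([0.758142] and D): 1 − (1 − 0.758142)(1 − 0.880000) = 0.970977
Parallel (E and F): 1 − (1 − 0.960000)(1 − 0.840000) = 0.993600
Series ([0.970977] and [0.993600]): 0.970977 × 0.993600 = 0.9648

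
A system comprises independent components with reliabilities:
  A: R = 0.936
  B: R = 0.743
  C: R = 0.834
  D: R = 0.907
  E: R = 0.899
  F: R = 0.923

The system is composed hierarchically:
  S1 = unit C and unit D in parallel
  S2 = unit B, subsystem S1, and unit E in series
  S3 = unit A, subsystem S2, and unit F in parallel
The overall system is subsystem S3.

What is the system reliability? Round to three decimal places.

0.998

Parallel (C and D): 1 − (1 − 0.83400)(1 − 0.90700) = 0.98456
Series (B, [0.98456], and E): 0.74300 × 0.98456 × 0.89900 = 0.65764
Parallel (A, [0.65764], and F): 1 − (1 − 0.93600)(1 − 0.65764)(1 − 0.92300) = 0.998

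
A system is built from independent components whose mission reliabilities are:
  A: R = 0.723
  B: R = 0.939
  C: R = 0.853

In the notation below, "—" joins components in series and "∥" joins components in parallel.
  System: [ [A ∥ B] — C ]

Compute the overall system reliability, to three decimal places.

Parallel (A and B): 1 − (1 − 0.72300)(1 − 0.93900) = 0.98310
Series ([0.98310] and C): 0.98310 × 0.85300 = 0.839

0.839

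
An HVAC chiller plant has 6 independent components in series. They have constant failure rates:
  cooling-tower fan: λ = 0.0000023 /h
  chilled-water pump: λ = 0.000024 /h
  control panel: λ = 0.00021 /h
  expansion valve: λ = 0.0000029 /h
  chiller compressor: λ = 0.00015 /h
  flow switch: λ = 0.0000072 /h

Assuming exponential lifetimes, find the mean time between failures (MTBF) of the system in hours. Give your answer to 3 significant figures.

2520

Series of exponential components: λ_sys = Σ λ_i
λ_sys = 0.0000023 + 0.000024 + 0.00021 + 0.0000029 + 0.00015 + 0.0000072 = 3.9640e-04 /h
MTBF = 1 / λ_sys = 2520 h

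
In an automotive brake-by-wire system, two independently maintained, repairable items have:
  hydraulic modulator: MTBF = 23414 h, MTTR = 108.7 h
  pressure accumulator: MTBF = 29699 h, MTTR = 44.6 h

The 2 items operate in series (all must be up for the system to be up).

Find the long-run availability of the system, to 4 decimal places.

A(hydraulic modulator) = MTBF/(MTBF+MTTR) = 23414/(23414+108.7) = 0.995379
A(pressure accumulator) = MTBF/(MTBF+MTTR) = 29699/(29699+44.6) = 0.998501
Series availability: 0.995379 × 0.998501 = 0.9939

0.9939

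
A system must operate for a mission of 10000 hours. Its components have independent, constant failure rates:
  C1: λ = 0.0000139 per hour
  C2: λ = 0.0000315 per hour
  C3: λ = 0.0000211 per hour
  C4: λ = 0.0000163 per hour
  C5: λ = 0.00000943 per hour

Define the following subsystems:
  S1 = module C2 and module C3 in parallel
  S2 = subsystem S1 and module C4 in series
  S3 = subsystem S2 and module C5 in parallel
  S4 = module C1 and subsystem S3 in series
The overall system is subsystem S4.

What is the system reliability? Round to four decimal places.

R(C1) = exp(−0.0000139 × 10000) = 0.870228
R(C2) = exp(−0.0000315 × 10000) = 0.729789
R(C3) = exp(−0.0000211 × 10000) = 0.809774
R(C4) = exp(−0.0000163 × 10000) = 0.849591
R(C5) = exp(−0.00000943 × 10000) = 0.910010
Parallel (C2 and C3): 1 − (1 − 0.729789)(1 − 0.809774) = 0.948599
Series ([0.948599] and C4): 0.948599 × 0.849591 = 0.805921
Parallel ([0.805921] and C5): 1 − (1 − 0.805921)(1 − 0.910010) = 0.982535
Series (C1 and [0.982535]): 0.870228 × 0.982535 = 0.8550

0.8550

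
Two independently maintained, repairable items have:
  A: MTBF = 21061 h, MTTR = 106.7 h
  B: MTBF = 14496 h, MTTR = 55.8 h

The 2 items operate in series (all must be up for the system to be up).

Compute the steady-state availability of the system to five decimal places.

0.99114

A(A) = MTBF/(MTBF+MTTR) = 21061/(21061+106.7) = 0.994959
A(B) = MTBF/(MTBF+MTTR) = 14496/(14496+55.8) = 0.996165
Series availability: 0.994959 × 0.996165 = 0.99114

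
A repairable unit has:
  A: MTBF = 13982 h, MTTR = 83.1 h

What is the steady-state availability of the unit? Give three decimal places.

A(A) = MTBF/(MTBF+MTTR) = 13982/(13982+83.1) = 0.994

0.994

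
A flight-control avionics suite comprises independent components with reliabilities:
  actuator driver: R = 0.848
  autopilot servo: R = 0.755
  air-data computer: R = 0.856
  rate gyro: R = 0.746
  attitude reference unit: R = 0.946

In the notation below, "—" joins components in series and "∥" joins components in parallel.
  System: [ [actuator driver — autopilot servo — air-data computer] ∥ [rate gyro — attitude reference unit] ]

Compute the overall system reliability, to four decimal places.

Series (actuator driver, autopilot servo, and air-data computer): 0.848000 × 0.755000 × 0.856000 = 0.548045
Series (rate gyro and attitude reference unit): 0.746000 × 0.946000 = 0.705716
Parallel ([0.548045] and [0.705716]): 1 − (1 − 0.548045)(1 − 0.705716) = 0.8670

0.8670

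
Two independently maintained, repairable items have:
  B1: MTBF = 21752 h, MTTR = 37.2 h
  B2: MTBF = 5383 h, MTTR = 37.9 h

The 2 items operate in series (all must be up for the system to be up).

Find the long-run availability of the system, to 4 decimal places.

A(B1) = MTBF/(MTBF+MTTR) = 21752/(21752+37.2) = 0.998293
A(B2) = MTBF/(MTBF+MTTR) = 5383/(5383+37.9) = 0.993009
Series availability: 0.998293 × 0.993009 = 0.9913

0.9913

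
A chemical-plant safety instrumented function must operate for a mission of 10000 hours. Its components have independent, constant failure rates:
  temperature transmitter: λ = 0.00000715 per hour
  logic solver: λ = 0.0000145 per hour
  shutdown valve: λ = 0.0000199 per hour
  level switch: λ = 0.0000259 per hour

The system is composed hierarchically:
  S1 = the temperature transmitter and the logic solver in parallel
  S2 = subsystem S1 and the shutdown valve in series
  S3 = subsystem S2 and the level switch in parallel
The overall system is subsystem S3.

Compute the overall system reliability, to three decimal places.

R(temperature transmitter) = exp(−0.00000715 × 10000) = 0.93100
R(logic solver) = exp(−0.0000145 × 10000) = 0.86502
R(shutdown valve) = exp(−0.0000199 × 10000) = 0.81955
R(level switch) = exp(−0.0000259 × 10000) = 0.77182
Parallel (temperature transmitter and logic solver): 1 − (1 − 0.93100)(1 − 0.86502) = 0.99069
Series ([0.99069] and shutdown valve): 0.99069 × 0.81955 = 0.81192
Parallel ([0.81192] and level switch): 1 − (1 − 0.81192)(1 − 0.77182) = 0.957

0.957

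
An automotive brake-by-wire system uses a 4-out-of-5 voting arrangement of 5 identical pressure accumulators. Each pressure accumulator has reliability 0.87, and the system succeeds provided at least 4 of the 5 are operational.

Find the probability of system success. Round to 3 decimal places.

R = Σ_{i=4}^{5} C(5,i) p^i (1−p)^{5−i} with p = 0.87
C(5,4)·0.87^4·0.13^1 = 0.37238
C(5,5)·0.87^5·0.13^0 = 0.49842
Sum = 0.871

0.871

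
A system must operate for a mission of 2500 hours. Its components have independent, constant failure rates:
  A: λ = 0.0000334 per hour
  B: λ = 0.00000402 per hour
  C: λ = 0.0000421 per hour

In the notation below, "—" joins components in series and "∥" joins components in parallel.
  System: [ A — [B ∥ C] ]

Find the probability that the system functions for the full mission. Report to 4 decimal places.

R(A) = exp(−0.0000334 × 2500) = 0.919891
R(B) = exp(−0.00000402 × 2500) = 0.990000
R(C) = exp(−0.0000421 × 2500) = 0.900099
Parallel (B and C): 1 − (1 − 0.990000)(1 − 0.900099) = 0.999001
Series (A and [0.999001]): 0.919891 × 0.999001 = 0.9190

0.9190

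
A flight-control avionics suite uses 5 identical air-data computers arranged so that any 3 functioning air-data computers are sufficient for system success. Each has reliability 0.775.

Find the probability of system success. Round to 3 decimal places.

0.921

R = Σ_{i=3}^{5} C(5,i) p^i (1−p)^{5−i} with p = 0.775
C(5,3)·0.775^3·0.225^2 = 0.23565
C(5,4)·0.775^4·0.225^1 = 0.40584
C(5,5)·0.775^5·0.225^0 = 0.27958
Sum = 0.921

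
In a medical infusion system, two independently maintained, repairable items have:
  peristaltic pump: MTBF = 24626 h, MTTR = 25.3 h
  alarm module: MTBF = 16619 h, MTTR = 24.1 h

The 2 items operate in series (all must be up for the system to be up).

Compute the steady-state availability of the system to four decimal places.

0.9975

A(peristaltic pump) = MTBF/(MTBF+MTTR) = 24626/(24626+25.3) = 0.998974
A(alarm module) = MTBF/(MTBF+MTTR) = 16619/(16619+24.1) = 0.998552
Series availability: 0.998974 × 0.998552 = 0.9975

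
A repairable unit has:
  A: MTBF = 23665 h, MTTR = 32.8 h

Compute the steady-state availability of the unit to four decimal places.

A(A) = MTBF/(MTBF+MTTR) = 23665/(23665+32.8) = 0.9986

0.9986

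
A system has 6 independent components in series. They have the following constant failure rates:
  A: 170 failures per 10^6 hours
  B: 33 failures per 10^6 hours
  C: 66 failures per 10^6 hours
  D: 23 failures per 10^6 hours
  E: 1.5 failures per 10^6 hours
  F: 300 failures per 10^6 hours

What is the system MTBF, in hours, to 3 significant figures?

1680

Series of exponential components: λ_sys = Σ λ_i
λ_sys = 0.00017 + 0.000033 + 0.000066 + 0.000023 + 0.0000015 + 0.00030 = 5.9350e-04 /h
MTBF = 1 / λ_sys = 1680 h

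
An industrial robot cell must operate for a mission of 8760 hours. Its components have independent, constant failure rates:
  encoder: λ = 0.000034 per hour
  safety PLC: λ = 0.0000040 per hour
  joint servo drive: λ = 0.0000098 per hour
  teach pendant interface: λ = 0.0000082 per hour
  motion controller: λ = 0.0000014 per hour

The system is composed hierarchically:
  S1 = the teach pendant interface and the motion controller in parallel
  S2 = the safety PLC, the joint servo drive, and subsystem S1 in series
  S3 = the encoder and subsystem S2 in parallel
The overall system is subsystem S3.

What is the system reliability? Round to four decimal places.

R(encoder) = exp(−0.000034 × 8760) = 0.742420
R(safety PLC) = exp(−0.0000040 × 8760) = 0.965567
R(joint servo drive) = exp(−0.0000098 × 8760) = 0.917734
R(teach pendant interface) = exp(−0.0000082 × 8760) = 0.930687
R(motion controller) = exp(−0.0000014 × 8760) = 0.987811
Parallel (teach pendant interface and motion controller): 1 − (1 − 0.930687)(1 − 0.987811) = 0.999155
Series (safety PLC, joint servo drive, and [0.999155]): 0.965567 × 0.917734 × 0.999155 = 0.885385
Parallel (encoder and [0.885385]): 1 − (1 − 0.742420)(1 − 0.885385) = 0.9705

0.9705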